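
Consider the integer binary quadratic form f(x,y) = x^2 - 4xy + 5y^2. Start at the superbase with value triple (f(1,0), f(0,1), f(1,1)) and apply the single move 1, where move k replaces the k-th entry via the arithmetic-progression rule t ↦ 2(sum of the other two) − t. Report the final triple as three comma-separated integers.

start (1,5,2) = (f(1,0),f(0,1),f(1,1))
replace slot 1: 2·(5+2) − 1 = 13 → (13,5,2)

13,5,2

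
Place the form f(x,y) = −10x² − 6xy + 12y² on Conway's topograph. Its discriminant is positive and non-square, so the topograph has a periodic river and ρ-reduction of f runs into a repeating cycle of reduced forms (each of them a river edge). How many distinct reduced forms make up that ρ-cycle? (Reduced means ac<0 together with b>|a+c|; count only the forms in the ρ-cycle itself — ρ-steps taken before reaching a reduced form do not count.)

D = 516, ⌊√D⌋ = 22
descent: ρ → (12,6,-10)  [lands on river]
river: ρ → (-10,14,8)
river: ρ → (8,18,-6)
river: ρ → (-6,18,8)
river: ρ → (8,14,-10)
river: ρ → (-10,6,12)
river: ρ → (12,18,-4)
river: ρ → (-4,22,2)
river: ρ → (2,22,-4)
river: ρ → (-4,18,12)
ρ-cycle length = 10 (tail of 1 descent step not counted)

10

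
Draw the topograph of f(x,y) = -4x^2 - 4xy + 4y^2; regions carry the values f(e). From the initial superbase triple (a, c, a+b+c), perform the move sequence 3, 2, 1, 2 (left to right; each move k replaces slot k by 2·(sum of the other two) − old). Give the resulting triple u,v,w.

start (-4,4,-4) = (f(1,0),f(0,1),f(1,1))
replace slot 3: 2·((-4)+4) − (-4) = 4 → (-4,4,4)
replace slot 2: 2·((-4)+4) − 4 = -4 → (-4,-4,4)
replace slot 1: 2·((-4)+4) − (-4) = 4 → (4,-4,4)
replace slot 2: 2·(4+4) − (-4) = 20 → (4,20,4)

4,20,4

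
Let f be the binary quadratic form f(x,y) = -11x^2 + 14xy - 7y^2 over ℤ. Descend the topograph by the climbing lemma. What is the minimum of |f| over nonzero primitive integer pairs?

translate: b→8 (≡-14 mod 22), so (11,-14,7)→(11,8,4)
flip: (11,8,4)→(4,-8,11)
translate: b→0 (≡-8 mod 8), so (4,-8,11)→(4,0,7)
reduced (well bottom): (4,0,7) with a≤c, −a<b≤a
well minimum |f| = |-4| = 4 (negative-definite)

4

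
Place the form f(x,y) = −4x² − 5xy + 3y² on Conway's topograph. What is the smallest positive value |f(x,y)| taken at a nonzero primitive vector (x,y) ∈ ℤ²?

descent: ρ → (3,5,-4)  [lands on river]
river: ρ → (-4,3,4)
river: ρ → (4,5,-3)
river: ρ → (-3,7,2)
river: ρ → (2,5,-6)
river: ρ → (-6,7,1)
river: ρ → (1,7,-6)
river: ρ → (-6,5,2)
river: ρ → (2,7,-3)
river: ρ → (-3,5,4)
river: ρ → (4,3,-4)
river: ρ → (-4,5,3)
river: ρ → (3,7,-2)
river: ρ → (-2,5,6)
river: ρ → (6,7,-1)
river: ρ → (-1,7,6)
river: ρ → (6,5,-2)
river: ρ → (-2,7,3)
closes: descent 1, river 18
min |a| on river = 1

1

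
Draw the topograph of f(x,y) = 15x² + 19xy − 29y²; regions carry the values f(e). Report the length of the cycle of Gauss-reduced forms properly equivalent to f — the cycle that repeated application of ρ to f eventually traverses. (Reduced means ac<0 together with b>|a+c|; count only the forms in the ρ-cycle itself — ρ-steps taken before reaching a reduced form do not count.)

D = 2101, ⌊√D⌋ = 45
river: ρ → (-29,39,5)
river: ρ → (5,41,-21)
river: ρ → (-21,43,3)
river: ρ → (3,41,-35)
river: ρ → (-35,29,9)
river: ρ → (9,43,-7)
river: ρ → (-7,41,15)
river: ρ → (15,19,-29)
ρ-cycle length = 8 (tail of 0 descent steps not counted)

8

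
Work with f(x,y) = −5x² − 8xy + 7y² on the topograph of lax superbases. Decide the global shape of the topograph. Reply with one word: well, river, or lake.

D = b²−4ac = (-8)² − 4·(-5)·7 = 204
D > 0 non-square ⇒ indefinite ⇒ periodic river

river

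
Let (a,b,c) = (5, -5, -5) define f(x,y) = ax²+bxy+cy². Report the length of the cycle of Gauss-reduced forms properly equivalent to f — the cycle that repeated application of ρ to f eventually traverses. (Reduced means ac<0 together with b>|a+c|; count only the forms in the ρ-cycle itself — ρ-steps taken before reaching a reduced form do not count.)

D = 125, ⌊√D⌋ = 11
descent: ρ → (-5,5,5)  [lands on river]
river: ρ → (5,5,-5)
ρ-cycle length = 2 (tail of 1 descent step not counted)

2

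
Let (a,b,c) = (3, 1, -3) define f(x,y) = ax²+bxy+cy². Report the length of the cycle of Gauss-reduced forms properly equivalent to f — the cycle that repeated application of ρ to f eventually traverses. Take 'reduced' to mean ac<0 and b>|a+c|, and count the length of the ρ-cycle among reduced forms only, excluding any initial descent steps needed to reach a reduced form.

D = 37, ⌊√D⌋ = 6
river: ρ → (-3,5,1)
river: ρ → (1,5,-3)
river: ρ → (-3,1,3)
river: ρ → (3,5,-1)
river: ρ → (-1,5,3)
river: ρ → (3,1,-3)
ρ-cycle length = 6 (tail of 0 descent steps not counted)

6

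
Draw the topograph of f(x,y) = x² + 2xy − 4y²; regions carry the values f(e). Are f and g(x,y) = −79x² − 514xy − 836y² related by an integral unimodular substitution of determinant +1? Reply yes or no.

D₁ = 20, D₂ = 20
river cycle of f (length 2): (1, 4, -1), (-1, 4, 1)
river cycle of g (length 2): (1, 4, -1), (-1, 4, 1)
cycles coincide ⇒ equivalent

yes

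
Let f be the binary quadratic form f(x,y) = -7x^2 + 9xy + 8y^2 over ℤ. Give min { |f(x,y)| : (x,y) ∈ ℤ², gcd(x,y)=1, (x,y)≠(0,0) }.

river: ρ → (8,7,-8)
river: ρ → (-8,9,7)
river: ρ → (7,5,-10)
river: ρ → (-10,15,2)
river: ρ → (2,17,-2)
river: ρ → (-2,15,10)
river: ρ → (10,5,-7)
river: ρ → (-7,9,8)
closes: descent 0, river 8
min |a| on river = 2

2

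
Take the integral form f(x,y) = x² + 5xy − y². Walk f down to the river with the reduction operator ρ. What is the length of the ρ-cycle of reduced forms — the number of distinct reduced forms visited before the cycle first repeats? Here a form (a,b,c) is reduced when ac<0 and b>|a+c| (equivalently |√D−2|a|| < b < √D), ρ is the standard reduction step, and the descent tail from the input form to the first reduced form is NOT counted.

D = 29, ⌊√D⌋ = 5
river: ρ → (-1,5,1)
river: ρ → (1,5,-1)
ρ-cycle length = 2 (tail of 0 descent steps not counted)

2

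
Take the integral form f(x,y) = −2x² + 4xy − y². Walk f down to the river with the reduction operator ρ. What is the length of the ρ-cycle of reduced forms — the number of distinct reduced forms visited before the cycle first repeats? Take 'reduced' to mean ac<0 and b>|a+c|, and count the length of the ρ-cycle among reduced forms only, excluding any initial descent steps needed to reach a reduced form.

D = 8, ⌊√D⌋ = 2
descent: ρ → (-1,2,1)  [lands on river]
river: ρ → (1,2,-1)
ρ-cycle length = 2 (tail of 1 descent step not counted)

2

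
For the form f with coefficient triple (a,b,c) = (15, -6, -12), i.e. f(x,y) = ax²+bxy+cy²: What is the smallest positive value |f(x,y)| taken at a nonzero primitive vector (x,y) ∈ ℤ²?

descent: ρ → (-12,6,15)  [lands on river]
river: ρ → (15,24,-3)
river: ρ → (-3,24,15)
river: ρ → (15,6,-12)
river: ρ → (-12,18,9)
river: ρ → (9,18,-12)
closes: descent 1, river 6
min |a| on river = 3

3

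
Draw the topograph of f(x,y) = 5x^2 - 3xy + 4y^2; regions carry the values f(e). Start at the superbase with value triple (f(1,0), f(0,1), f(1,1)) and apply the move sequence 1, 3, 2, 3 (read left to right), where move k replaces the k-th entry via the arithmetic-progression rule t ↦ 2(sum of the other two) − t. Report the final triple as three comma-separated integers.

start (5,4,6) = (f(1,0),f(0,1),f(1,1))
replace slot 1: 2·(4+6) − 5 = 15 → (15,4,6)
replace slot 3: 2·(15+4) − 6 = 32 → (15,4,32)
replace slot 2: 2·(15+32) − 4 = 90 → (15,90,32)
replace slot 3: 2·(15+90) − 32 = 178 → (15,90,178)

15,90,178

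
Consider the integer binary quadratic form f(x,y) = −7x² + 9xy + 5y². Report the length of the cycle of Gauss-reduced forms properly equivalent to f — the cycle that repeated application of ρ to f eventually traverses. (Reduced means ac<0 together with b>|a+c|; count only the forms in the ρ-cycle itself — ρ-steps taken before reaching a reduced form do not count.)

D = 221, ⌊√D⌋ = 14
river: ρ → (5,11,-5)
river: ρ → (-5,9,7)
river: ρ → (7,5,-7)
river: ρ → (-7,9,5)
ρ-cycle length = 4 (tail of 0 descent steps not counted)

4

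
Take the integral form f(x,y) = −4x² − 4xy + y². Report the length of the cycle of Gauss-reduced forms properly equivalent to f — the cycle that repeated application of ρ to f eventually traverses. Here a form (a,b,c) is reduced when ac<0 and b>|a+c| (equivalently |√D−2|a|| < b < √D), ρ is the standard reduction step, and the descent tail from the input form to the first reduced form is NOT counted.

D = 32, ⌊√D⌋ = 5
descent: ρ → (1,4,-4)  [lands on river]
river: ρ → (-4,4,1)
ρ-cycle length = 2 (tail of 1 descent step not counted)

2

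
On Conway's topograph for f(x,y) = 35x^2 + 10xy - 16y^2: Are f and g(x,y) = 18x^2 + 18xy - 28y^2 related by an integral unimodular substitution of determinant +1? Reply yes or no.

D₁ = 2340, D₂ = 2340
river cycle of f (length 8): (-16, 22, 29), (29, 36, -9), (-9, 36, 29), (29, 22, -16), (-16, 42, 9), (9, 48, -1), (-1, 48, 9), (9, 42, -16)
river cycle of g (length 12): (-28, 38, 8), (8, 42, -18), (-18, 30, 20), (20, 10, -28), (-28, 46, 2), (2, 46, -28), (-28, 10, 20), (20, 30, -18), (-18, 42, 8), (8, 38, -28), … (2 more)
cycles differ ⇒ inequivalent

no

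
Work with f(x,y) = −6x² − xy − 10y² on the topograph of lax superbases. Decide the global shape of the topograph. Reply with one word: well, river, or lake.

D = b²−4ac = (-1)² − 4·(-6)·(-10) = -239
D < 0 ⇒ definite ⇒ every region one sign ⇒ single well

well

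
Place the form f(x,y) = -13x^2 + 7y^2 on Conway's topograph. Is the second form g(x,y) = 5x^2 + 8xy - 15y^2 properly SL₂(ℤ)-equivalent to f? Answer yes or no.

D₁ = 364, D₂ = 364
river cycle of f (length 8): (7, 14, -6), (-6, 10, 11), (11, 12, -5), (-5, 18, 2), (2, 18, -5), (-5, 12, 11), (11, 10, -6), (-6, 14, 7)
river cycle of g (length 8): (5, 18, -2), (-2, 18, 5), (5, 12, -11), (-11, 10, 6), (6, 14, -7), (-7, 14, 6), (6, 10, -11), (-11, 12, 5)
cycles differ ⇒ inequivalent

no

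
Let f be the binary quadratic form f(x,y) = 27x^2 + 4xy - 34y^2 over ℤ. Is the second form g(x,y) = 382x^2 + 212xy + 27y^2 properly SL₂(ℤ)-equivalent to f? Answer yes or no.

D₁ = 3688, D₂ = 3688
river cycle of f (length 34): (27, 58, -3), (-3, 56, 46), (46, 36, -13), (-13, 42, 37), (37, 32, -18), (-18, 40, 29), (29, 18, -29), (-29, 40, 18), (18, 32, -37), (-37, 42, 13), … (24 more)
river cycle of g (length 34): (27, 58, -3), (-3, 56, 46), (46, 36, -13), (-13, 42, 37), (37, 32, -18), (-18, 40, 29), (29, 18, -29), (-29, 40, 18), (18, 32, -37), (-37, 42, 13), … (24 more)
cycles coincide ⇒ equivalent

yes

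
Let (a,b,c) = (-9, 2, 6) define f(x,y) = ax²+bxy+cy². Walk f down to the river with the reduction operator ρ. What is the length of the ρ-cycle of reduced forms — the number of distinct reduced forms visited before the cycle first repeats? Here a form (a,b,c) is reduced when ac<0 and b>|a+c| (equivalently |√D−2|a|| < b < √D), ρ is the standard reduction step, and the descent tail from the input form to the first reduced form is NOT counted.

D = 220, ⌊√D⌋ = 14
descent: ρ → (6,10,-5)  [lands on river]
river: ρ → (-5,10,6)
river: ρ → (6,14,-1)
river: ρ → (-1,14,6)
ρ-cycle length = 4 (tail of 1 descent step not counted)

4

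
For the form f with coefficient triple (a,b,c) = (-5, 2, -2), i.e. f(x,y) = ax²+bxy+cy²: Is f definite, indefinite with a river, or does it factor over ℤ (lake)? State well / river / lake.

D = b²−4ac = 2² − 4·(-5)·(-2) = -36
D < 0 ⇒ definite ⇒ every region one sign ⇒ single well

well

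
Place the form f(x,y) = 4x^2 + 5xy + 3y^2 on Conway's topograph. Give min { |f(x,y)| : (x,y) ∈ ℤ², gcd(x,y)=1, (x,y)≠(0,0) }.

translate: b→-3 (≡5 mod 8), so (4,5,3)→(4,-3,2)
flip: (4,-3,2)→(2,3,4)
translate: b→-1 (≡3 mod 4), so (2,3,4)→(2,-1,3)
reduced (well bottom): (2,-1,3) with a≤c, −a<b≤a
well minimum = a = 2

2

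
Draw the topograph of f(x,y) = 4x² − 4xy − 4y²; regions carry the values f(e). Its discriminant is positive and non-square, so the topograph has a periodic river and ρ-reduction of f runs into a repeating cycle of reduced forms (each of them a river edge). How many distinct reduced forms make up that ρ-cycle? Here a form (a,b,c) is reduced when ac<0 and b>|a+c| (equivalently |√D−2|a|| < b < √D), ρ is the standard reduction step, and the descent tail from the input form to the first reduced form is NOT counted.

D = 80, ⌊√D⌋ = 8
descent: ρ → (-4,4,4)  [lands on river]
river: ρ → (4,4,-4)
ρ-cycle length = 2 (tail of 1 descent step not counted)

2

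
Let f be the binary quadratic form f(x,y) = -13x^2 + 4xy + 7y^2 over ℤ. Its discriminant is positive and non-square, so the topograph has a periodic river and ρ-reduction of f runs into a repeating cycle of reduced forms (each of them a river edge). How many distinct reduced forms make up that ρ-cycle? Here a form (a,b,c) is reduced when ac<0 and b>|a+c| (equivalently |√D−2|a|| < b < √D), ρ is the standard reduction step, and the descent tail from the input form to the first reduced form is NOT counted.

D = 380, ⌊√D⌋ = 19
descent: ρ → (7,10,-10)  [lands on river]
river: ρ → (-10,10,7)
river: ρ → (7,18,-2)
river: ρ → (-2,18,7)
ρ-cycle length = 4 (tail of 1 descent step not counted)

4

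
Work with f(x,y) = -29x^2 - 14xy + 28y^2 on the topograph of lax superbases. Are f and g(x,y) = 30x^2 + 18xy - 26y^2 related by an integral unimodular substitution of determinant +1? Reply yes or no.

D₁ = 3444, D₂ = 3444
river cycle of f (length 20): (28, 14, -29), (-29, 44, 13), (13, 34, -44), (-44, 54, 3), (3, 54, -44), (-44, 34, 13), (13, 44, -29), (-29, 14, 28), (28, 42, -15), (-15, 48, 19), … (10 more)
river cycle of g (length 8): (-26, 34, 22), (22, 54, -6), (-6, 54, 22), (22, 34, -26), (-26, 18, 30), (30, 42, -14), (-14, 42, 30), (30, 18, -26)
cycles differ ⇒ inequivalent

no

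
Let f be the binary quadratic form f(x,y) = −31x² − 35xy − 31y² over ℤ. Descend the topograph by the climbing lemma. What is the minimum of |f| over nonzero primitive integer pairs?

translate: b→-27 (≡35 mod 62), so (31,35,31)→(31,-27,27)
flip: (31,-27,27)→(27,27,31)
reduced (well bottom): (27,27,31) with a≤c, −a<b≤a
well minimum |f| = |-27| = 27 (negative-definite)

27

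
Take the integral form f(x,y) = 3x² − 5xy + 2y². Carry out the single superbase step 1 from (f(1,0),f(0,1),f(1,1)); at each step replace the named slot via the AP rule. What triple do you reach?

start (3,2,0) = (f(1,0),f(0,1),f(1,1))
replace slot 1: 2·(2+0) − 3 = 1 → (1,2,0)

1,2,0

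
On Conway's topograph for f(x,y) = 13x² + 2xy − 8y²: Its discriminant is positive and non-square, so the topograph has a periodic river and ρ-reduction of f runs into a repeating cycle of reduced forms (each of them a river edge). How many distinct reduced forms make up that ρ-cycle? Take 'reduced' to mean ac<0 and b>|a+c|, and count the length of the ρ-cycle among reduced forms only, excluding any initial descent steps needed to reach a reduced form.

D = 420, ⌊√D⌋ = 20
descent: ρ → (-8,14,7)  [lands on river]
river: ρ → (7,14,-8)
river: ρ → (-8,18,3)
river: ρ → (3,18,-8)
ρ-cycle length = 4 (tail of 1 descent step not counted)

4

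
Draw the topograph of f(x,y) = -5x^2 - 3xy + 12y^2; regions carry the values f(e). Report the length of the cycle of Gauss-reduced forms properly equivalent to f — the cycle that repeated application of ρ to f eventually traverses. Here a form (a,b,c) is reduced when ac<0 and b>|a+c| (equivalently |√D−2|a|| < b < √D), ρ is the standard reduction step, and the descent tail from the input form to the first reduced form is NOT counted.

D = 249, ⌊√D⌋ = 15
descent: ρ → (12,3,-5)
descent: ρ → (-5,7,10)  [lands on river]
river: ρ → (10,13,-2)
river: ρ → (-2,15,3)
river: ρ → (3,15,-2)
river: ρ → (-2,13,10)
river: ρ → (10,7,-5)
river: ρ → (-5,13,4)
river: ρ → (4,11,-8)
river: ρ → (-8,5,7)
river: ρ → (7,9,-6)
river: ρ → (-6,15,1)
river: ρ → (1,15,-6)
river: ρ → (-6,9,7)
river: ρ → (7,5,-8)
river: ρ → (-8,11,4)
river: ρ → (4,13,-5)
ρ-cycle length = 16 (tail of 2 descent steps not counted)

16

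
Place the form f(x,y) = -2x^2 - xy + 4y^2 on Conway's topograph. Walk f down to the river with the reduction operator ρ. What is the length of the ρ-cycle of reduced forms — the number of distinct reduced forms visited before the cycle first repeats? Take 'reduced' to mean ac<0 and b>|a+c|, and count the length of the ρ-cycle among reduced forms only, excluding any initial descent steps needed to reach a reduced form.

D = 33, ⌊√D⌋ = 5
descent: ρ → (4,1,-2)
descent: ρ → (-2,3,3)  [lands on river]
river: ρ → (3,3,-2)
river: ρ → (-2,5,1)
river: ρ → (1,5,-2)
ρ-cycle length = 4 (tail of 2 descent steps not counted)

4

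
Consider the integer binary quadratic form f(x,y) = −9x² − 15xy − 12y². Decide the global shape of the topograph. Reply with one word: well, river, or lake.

D = b²−4ac = (-15)² − 4·(-9)·(-12) = -207
D < 0 ⇒ definite ⇒ every region one sign ⇒ single well

well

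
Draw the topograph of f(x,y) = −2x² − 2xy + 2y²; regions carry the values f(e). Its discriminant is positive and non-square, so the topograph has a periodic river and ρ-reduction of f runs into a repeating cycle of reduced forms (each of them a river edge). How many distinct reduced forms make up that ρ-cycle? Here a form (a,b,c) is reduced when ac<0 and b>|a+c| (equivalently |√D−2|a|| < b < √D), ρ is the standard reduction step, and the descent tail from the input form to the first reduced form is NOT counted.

D = 20, ⌊√D⌋ = 4
descent: ρ → (2,2,-2)  [lands on river]
river: ρ → (-2,2,2)
ρ-cycle length = 2 (tail of 1 descent step not counted)

2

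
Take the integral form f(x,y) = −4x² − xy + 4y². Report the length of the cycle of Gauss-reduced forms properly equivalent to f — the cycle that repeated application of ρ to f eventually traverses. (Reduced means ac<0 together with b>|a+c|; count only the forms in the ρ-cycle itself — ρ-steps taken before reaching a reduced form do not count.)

D = 65, ⌊√D⌋ = 8
descent: ρ → (4,1,-4)  [lands on river]
river: ρ → (-4,7,1)
river: ρ → (1,7,-4)
river: ρ → (-4,1,4)
river: ρ → (4,7,-1)
river: ρ → (-1,7,4)
ρ-cycle length = 6 (tail of 1 descent step not counted)

6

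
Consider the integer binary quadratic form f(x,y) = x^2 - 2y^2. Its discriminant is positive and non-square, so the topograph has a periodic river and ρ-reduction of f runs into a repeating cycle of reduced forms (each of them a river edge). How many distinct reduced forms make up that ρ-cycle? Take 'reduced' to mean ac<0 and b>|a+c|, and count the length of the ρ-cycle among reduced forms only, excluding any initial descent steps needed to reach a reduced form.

D = 8, ⌊√D⌋ = 2
descent: ρ → (-2,0,1)
descent: ρ → (1,2,-1)  [lands on river]
river: ρ → (-1,2,1)
ρ-cycle length = 2 (tail of 2 descent steps not counted)

2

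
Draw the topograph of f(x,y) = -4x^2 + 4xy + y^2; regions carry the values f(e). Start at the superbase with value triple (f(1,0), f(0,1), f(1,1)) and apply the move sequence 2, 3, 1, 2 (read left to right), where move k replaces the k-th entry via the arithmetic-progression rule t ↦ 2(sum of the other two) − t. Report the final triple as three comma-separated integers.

start (-4,1,1) = (f(1,0),f(0,1),f(1,1))
replace slot 2: 2·((-4)+1) − 1 = -7 → (-4,-7,1)
replace slot 3: 2·((-4)+(-7)) − 1 = -23 → (-4,-7,-23)
replace slot 1: 2·((-7)+(-23)) − (-4) = -56 → (-56,-7,-23)
replace slot 2: 2·((-56)+(-23)) − (-7) = -151 → (-56,-151,-23)

-56,-151,-23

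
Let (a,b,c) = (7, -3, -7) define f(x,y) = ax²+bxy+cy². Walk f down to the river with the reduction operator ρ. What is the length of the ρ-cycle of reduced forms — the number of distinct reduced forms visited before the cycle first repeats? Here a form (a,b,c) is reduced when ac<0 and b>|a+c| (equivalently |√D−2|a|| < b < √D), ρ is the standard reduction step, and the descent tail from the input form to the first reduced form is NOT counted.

D = 205, ⌊√D⌋ = 14
descent: ρ → (-7,3,7)  [lands on river]
river: ρ → (7,11,-3)
river: ρ → (-3,13,3)
river: ρ → (3,11,-7)
ρ-cycle length = 4 (tail of 1 descent step not counted)

4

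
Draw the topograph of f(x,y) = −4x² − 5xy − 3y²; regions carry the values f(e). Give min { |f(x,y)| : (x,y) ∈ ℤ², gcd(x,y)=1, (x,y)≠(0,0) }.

translate: b→-3 (≡5 mod 8), so (4,5,3)→(4,-3,2)
flip: (4,-3,2)→(2,3,4)
translate: b→-1 (≡3 mod 4), so (2,3,4)→(2,-1,3)
reduced (well bottom): (2,-1,3) with a≤c, −a<b≤a
well minimum |f| = |-2| = 2 (negative-definite)

2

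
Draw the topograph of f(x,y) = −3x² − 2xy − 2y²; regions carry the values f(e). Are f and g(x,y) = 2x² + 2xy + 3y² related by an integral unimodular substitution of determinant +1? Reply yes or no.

D₁ = -20, D₂ = -20
f is negative-definite; reduce −f:
−f: flip: (3,2,2)→(2,-2,3)
−f: translate: b→2 (≡-2 mod 4), so (2,-2,3)→(2,2,3)
−f: reduced (well bottom): (2,2,3) with a≤c, −a<b≤a
flip sign back: reduced form of f is (-2,-2,-3)
g: reduced (well bottom): (2,2,3) with a≤c, −a<b≤a
reduced forms (-2, -2, -3) vs (2, 2, 3) ⇒ inequivalent

no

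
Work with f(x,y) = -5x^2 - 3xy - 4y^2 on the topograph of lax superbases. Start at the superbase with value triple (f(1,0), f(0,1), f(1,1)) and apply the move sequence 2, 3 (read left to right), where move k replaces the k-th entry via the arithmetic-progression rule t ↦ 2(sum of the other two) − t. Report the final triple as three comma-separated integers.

start (-5,-4,-12) = (f(1,0),f(0,1),f(1,1))
replace slot 2: 2·((-5)+(-12)) − (-4) = -30 → (-5,-30,-12)
replace slot 3: 2·((-5)+(-30)) − (-12) = -58 → (-5,-30,-58)

-5,-30,-58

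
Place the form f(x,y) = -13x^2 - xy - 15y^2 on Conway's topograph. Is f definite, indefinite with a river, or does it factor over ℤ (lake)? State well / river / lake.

D = b²−4ac = (-1)² − 4·(-13)·(-15) = -779
D < 0 ⇒ definite ⇒ every region one sign ⇒ single well

well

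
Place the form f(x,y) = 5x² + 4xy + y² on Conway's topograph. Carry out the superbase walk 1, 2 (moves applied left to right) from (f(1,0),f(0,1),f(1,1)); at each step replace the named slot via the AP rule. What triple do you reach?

start (5,1,10) = (f(1,0),f(0,1),f(1,1))
replace slot 1: 2·(1+10) − 5 = 17 → (17,1,10)
replace slot 2: 2·(17+10) − 1 = 53 → (17,53,10)

17,53,10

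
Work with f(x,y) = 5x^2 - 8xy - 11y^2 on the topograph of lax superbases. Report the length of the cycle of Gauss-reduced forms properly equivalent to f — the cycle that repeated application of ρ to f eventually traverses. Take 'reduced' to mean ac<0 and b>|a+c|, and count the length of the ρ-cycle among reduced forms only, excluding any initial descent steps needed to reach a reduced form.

D = 284, ⌊√D⌋ = 16
descent: ρ → (-11,8,5)  [lands on river]
river: ρ → (5,12,-7)
river: ρ → (-7,16,1)
river: ρ → (1,16,-7)
river: ρ → (-7,12,5)
river: ρ → (5,8,-11)
river: ρ → (-11,14,2)
river: ρ → (2,14,-11)
ρ-cycle length = 8 (tail of 1 descent step not counted)

8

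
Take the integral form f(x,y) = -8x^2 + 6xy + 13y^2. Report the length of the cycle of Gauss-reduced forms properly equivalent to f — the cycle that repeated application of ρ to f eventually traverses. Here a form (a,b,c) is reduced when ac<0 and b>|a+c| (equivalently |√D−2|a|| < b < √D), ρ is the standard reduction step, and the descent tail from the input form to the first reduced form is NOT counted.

D = 452, ⌊√D⌋ = 21
river: ρ → (13,20,-1)
river: ρ → (-1,20,13)
river: ρ → (13,6,-8)
river: ρ → (-8,10,11)
river: ρ → (11,12,-7)
river: ρ → (-7,16,7)
river: ρ → (7,12,-11)
river: ρ → (-11,10,8)
river: ρ → (8,6,-13)
river: ρ → (-13,20,1)
river: ρ → (1,20,-13)
river: ρ → (-13,6,8)
river: ρ → (8,10,-11)
river: ρ → (-11,12,7)
river: ρ → (7,16,-7)
river: ρ → (-7,12,11)
river: ρ → (11,10,-8)
river: ρ → (-8,6,13)
ρ-cycle length = 18 (tail of 0 descent steps not counted)

18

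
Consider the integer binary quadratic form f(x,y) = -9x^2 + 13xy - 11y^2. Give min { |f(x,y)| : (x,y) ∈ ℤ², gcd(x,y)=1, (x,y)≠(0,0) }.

translate: b→5 (≡-13 mod 18), so (9,-13,11)→(9,5,7)
flip: (9,5,7)→(7,-5,9)
reduced (well bottom): (7,-5,9) with a≤c, −a<b≤a
well minimum |f| = |-7| = 7 (negative-definite)

7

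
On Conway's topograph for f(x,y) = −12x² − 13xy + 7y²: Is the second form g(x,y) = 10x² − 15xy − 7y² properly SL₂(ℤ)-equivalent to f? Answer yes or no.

D₁ = 505, D₂ = 505
river cycle of f (length 8): (7, 13, -12), (-12, 11, 8), (8, 21, -2), (-2, 19, 18), (18, 17, -3), (-3, 19, 12), (12, 5, -10), (-10, 15, 7)
river cycle of g (length 8): (-7, 15, 10), (10, 5, -12), (-12, 19, 3), (3, 17, -18), (-18, 19, 2), (2, 21, -8), (-8, 11, 12), (12, 13, -7)
cycles differ ⇒ inequivalent

no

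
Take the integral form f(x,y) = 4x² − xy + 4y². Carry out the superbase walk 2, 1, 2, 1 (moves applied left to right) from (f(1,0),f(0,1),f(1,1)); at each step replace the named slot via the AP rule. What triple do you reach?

start (4,4,7) = (f(1,0),f(0,1),f(1,1))
replace slot 2: 2·(4+7) − 4 = 18 → (4,18,7)
replace slot 1: 2·(18+7) − 4 = 46 → (46,18,7)
replace slot 2: 2·(46+7) − 18 = 88 → (46,88,7)
replace slot 1: 2·(88+7) − 46 = 144 → (144,88,7)

144,88,7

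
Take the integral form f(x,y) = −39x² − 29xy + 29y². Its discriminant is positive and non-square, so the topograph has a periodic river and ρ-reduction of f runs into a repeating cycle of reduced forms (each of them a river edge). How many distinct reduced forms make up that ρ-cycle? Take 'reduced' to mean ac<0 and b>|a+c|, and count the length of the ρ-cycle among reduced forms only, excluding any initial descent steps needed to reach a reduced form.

D = 5365, ⌊√D⌋ = 73
descent: ρ → (29,29,-39)  [lands on river]
river: ρ → (-39,49,19)
river: ρ → (19,65,-15)
river: ρ → (-15,55,39)
river: ρ → (39,23,-31)
river: ρ → (-31,39,31)
river: ρ → (31,23,-39)
river: ρ → (-39,55,15)
river: ρ → (15,65,-19)
river: ρ → (-19,49,39)
river: ρ → (39,29,-29)
river: ρ → (-29,29,39)
river: ρ → (39,49,-19)
river: ρ → (-19,65,15)
river: ρ → (15,55,-39)
river: ρ → (-39,23,31)
river: ρ → (31,39,-31)
river: ρ → (-31,23,39)
river: ρ → (39,55,-15)
river: ρ → (-15,65,19)
river: ρ → (19,49,-39)
river: ρ → (-39,29,29)
ρ-cycle length = 22 (tail of 1 descent step not counted)

22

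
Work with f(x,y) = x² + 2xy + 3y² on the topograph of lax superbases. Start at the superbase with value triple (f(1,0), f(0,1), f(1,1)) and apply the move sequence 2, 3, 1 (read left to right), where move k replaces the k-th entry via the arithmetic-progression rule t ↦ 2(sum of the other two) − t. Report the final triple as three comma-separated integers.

start (1,3,6) = (f(1,0),f(0,1),f(1,1))
replace slot 2: 2·(1+6) − 3 = 11 → (1,11,6)
replace slot 3: 2·(1+11) − 6 = 18 → (1,11,18)
replace slot 1: 2·(11+18) − 1 = 57 → (57,11,18)

57,11,18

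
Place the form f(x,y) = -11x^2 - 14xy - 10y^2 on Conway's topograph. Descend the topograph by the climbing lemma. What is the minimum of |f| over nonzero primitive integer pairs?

translate: b→-8 (≡14 mod 22), so (11,14,10)→(11,-8,7)
flip: (11,-8,7)→(7,8,11)
translate: b→-6 (≡8 mod 14), so (7,8,11)→(7,-6,10)
reduced (well bottom): (7,-6,10) with a≤c, −a<b≤a
well minimum |f| = |-7| = 7 (negative-definite)

7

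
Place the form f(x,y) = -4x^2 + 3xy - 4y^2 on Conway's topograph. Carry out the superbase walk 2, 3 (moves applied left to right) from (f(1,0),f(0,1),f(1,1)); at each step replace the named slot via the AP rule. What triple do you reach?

start (-4,-4,-5) = (f(1,0),f(0,1),f(1,1))
replace slot 2: 2·((-4)+(-5)) − (-4) = -14 → (-4,-14,-5)
replace slot 3: 2·((-4)+(-14)) − (-5) = -31 → (-4,-14,-31)

-4,-14,-31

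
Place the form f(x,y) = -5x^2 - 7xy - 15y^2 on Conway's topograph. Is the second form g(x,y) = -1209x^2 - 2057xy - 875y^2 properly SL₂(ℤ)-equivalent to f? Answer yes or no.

D₁ = -251, D₂ = -251
f is negative-definite; reduce −f:
−f: translate: b→-3 (≡7 mod 10), so (5,7,15)→(5,-3,13)
−f: reduced (well bottom): (5,-3,13) with a≤c, −a<b≤a
flip sign back: reduced form of f is (-5,3,-13)
g is negative-definite; reduce −g:
−g: translate: b→-361 (≡2057 mod 2418), so (1209,2057,875)→(1209,-361,27)
−g: flip: (1209,-361,27)→(27,361,1209)
−g: translate: b→-17 (≡361 mod 54), so (27,361,1209)→(27,-17,5)
−g: flip: (27,-17,5)→(5,17,27)
−g: translate: b→-3 (≡17 mod 10), so (5,17,27)→(5,-3,13)
−g: reduced (well bottom): (5,-3,13) with a≤c, −a<b≤a
flip sign back: reduced form of g is (-5,3,-13)
reduced forms (-5, 3, -13) vs (-5, 3, -13) ⇒ equivalent

yes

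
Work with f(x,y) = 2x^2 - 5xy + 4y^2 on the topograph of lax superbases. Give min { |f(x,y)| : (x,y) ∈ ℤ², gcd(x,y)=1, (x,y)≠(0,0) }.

translate: b→-1 (≡-5 mod 4), so (2,-5,4)→(2,-1,1)
flip: (2,-1,1)→(1,1,2)
reduced (well bottom): (1,1,2) with a≤c, −a<b≤a
well minimum = a = 1

1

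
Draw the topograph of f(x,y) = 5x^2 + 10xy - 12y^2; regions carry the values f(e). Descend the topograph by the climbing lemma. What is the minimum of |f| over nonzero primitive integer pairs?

river: ρ → (-12,14,3)
river: ρ → (3,16,-7)
river: ρ → (-7,12,7)
river: ρ → (7,16,-3)
river: ρ → (-3,14,12)
river: ρ → (12,10,-5)
river: ρ → (-5,10,12)
river: ρ → (12,14,-3)
river: ρ → (-3,16,7)
river: ρ → (7,12,-7)
river: ρ → (-7,16,3)
river: ρ → (3,14,-12)
river: ρ → (-12,10,5)
river: ρ → (5,10,-12)
closes: descent 0, river 14
min |a| on river = 3

3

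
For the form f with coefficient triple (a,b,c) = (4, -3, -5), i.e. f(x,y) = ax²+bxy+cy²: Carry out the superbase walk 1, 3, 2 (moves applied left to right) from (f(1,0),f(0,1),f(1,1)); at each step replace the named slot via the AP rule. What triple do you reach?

start (4,-5,-4) = (f(1,0),f(0,1),f(1,1))
replace slot 1: 2·((-5)+(-4)) − 4 = -22 → (-22,-5,-4)
replace slot 3: 2·((-22)+(-5)) − (-4) = -50 → (-22,-5,-50)
replace slot 2: 2·((-22)+(-50)) − (-5) = -139 → (-22,-139,-50)

-22,-139,-50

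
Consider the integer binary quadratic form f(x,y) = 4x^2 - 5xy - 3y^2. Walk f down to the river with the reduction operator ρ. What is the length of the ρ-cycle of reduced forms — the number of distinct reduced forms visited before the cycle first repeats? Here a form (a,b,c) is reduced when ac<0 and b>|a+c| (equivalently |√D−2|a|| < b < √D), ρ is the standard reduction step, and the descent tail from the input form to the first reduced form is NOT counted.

D = 73, ⌊√D⌋ = 8
descent: ρ → (-3,5,4)  [lands on river]
river: ρ → (4,3,-4)
river: ρ → (-4,5,3)
river: ρ → (3,7,-2)
river: ρ → (-2,5,6)
river: ρ → (6,7,-1)
river: ρ → (-1,7,6)
river: ρ → (6,5,-2)
river: ρ → (-2,7,3)
river: ρ → (3,5,-4)
river: ρ → (-4,3,4)
river: ρ → (4,5,-3)
river: ρ → (-3,7,2)
river: ρ → (2,5,-6)
river: ρ → (-6,7,1)
river: ρ → (1,7,-6)
river: ρ → (-6,5,2)
river: ρ → (2,7,-3)
ρ-cycle length = 18 (tail of 1 descent step not counted)

18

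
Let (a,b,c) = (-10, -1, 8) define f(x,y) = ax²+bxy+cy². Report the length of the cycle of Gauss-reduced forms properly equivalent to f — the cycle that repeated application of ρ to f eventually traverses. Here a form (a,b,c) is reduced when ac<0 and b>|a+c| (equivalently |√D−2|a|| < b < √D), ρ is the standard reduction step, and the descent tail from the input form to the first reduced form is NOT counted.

D = 321, ⌊√D⌋ = 17
descent: ρ → (8,17,-1)  [lands on river]
river: ρ → (-1,17,8)
river: ρ → (8,15,-3)
river: ρ → (-3,15,8)
ρ-cycle length = 4 (tail of 1 descent step not counted)

4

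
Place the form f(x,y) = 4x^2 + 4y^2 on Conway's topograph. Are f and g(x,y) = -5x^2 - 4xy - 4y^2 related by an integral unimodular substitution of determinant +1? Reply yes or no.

D₁ = -64, D₂ = -64
f: reduced (well bottom): (4,0,4) with a≤c, −a<b≤a
g is negative-definite; reduce −g:
−g: flip: (5,4,4)→(4,-4,5)
−g: translate: b→4 (≡-4 mod 8), so (4,-4,5)→(4,4,5)
−g: reduced (well bottom): (4,4,5) with a≤c, −a<b≤a
flip sign back: reduced form of g is (-4,-4,-5)
reduced forms (4, 0, 4) vs (-4, -4, -5) ⇒ inequivalent

no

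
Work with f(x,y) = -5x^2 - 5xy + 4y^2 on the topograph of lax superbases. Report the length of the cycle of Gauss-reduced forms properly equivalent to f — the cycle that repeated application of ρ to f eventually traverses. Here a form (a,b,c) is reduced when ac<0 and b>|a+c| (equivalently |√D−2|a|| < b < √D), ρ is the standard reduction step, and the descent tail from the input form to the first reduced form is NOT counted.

D = 105, ⌊√D⌋ = 10
descent: ρ → (4,5,-5)  [lands on river]
river: ρ → (-5,5,4)
river: ρ → (4,3,-6)
river: ρ → (-6,9,1)
river: ρ → (1,9,-6)
river: ρ → (-6,3,4)
ρ-cycle length = 6 (tail of 1 descent step not counted)

6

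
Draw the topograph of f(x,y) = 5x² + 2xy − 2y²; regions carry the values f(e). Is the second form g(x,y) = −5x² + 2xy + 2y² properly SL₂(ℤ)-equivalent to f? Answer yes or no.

D₁ = 44, D₂ = 44
river cycle of f (length 2): (-2, 6, 1), (1, 6, -2)
river cycle of g (length 2): (2, 6, -1), (-1, 6, 2)
cycles differ ⇒ inequivalent

no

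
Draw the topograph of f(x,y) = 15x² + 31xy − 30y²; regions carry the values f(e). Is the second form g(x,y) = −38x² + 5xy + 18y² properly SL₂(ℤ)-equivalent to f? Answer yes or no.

D₁ = 2761, D₂ = 2761
river cycle of f (length 74): (-30, 29, 16), (16, 35, -24), (-24, 13, 27), (27, 41, -10), (-10, 39, 31), (31, 23, -18), (-18, 49, 5), (5, 51, -8), (-8, 45, 23), (23, 47, -6), … (64 more)
river cycle of g (length 74): (18, 31, -25), (-25, 19, 24), (24, 29, -20), (-20, 51, 2), (2, 49, -45), (-45, 41, 6), (6, 43, -38), (-38, 33, 11), (11, 33, -38), (-38, 43, 6), … (64 more)
cycles differ ⇒ inequivalent

no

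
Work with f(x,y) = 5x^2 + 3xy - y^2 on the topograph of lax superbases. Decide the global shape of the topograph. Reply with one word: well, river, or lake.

D = b²−4ac = 3² − 4·5·(-1) = 29
D > 0 non-square ⇒ indefinite ⇒ periodic river

river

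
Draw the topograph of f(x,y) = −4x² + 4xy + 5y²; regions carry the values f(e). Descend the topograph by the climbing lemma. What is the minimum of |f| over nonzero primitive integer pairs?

river: ρ → (5,6,-3)
river: ρ → (-3,6,5)
river: ρ → (5,4,-4)
river: ρ → (-4,4,5)
closes: descent 0, river 4
min |a| on river = 3

3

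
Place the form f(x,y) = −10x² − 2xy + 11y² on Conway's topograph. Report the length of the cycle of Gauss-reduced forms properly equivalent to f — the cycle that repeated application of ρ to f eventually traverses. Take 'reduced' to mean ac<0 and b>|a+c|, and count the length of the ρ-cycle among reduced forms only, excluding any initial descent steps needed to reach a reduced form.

D = 444, ⌊√D⌋ = 21
descent: ρ → (11,2,-10)  [lands on river]
river: ρ → (-10,18,3)
river: ρ → (3,18,-10)
river: ρ → (-10,2,11)
river: ρ → (11,20,-1)
river: ρ → (-1,20,11)
ρ-cycle length = 6 (tail of 1 descent step not counted)

6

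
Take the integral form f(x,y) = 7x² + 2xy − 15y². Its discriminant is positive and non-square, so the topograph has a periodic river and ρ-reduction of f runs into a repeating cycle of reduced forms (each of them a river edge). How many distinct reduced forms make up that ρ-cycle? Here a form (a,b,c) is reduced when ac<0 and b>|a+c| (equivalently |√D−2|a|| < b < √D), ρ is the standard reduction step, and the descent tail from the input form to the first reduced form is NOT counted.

D = 424, ⌊√D⌋ = 20
descent: ρ → (-15,-2,7)
descent: ρ → (7,16,-6)  [lands on river]
river: ρ → (-6,20,1)
river: ρ → (1,20,-6)
river: ρ → (-6,16,7)
river: ρ → (7,12,-10)
river: ρ → (-10,8,9)
river: ρ → (9,10,-9)
river: ρ → (-9,8,10)
river: ρ → (10,12,-7)
river: ρ → (-7,16,6)
river: ρ → (6,20,-1)
river: ρ → (-1,20,6)
river: ρ → (6,16,-7)
river: ρ → (-7,12,10)
river: ρ → (10,8,-9)
river: ρ → (-9,10,9)
river: ρ → (9,8,-10)
river: ρ → (-10,12,7)
ρ-cycle length = 18 (tail of 2 descent steps not counted)

18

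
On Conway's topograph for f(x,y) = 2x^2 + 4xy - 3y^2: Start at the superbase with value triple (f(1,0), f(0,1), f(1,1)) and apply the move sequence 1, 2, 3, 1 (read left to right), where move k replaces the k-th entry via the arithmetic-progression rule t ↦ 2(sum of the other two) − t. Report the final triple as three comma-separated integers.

start (2,-3,3) = (f(1,0),f(0,1),f(1,1))
replace slot 1: 2·((-3)+3) − 2 = -2 → (-2,-3,3)
replace slot 2: 2·((-2)+3) − (-3) = 5 → (-2,5,3)
replace slot 3: 2·((-2)+5) − 3 = 3 → (-2,5,3)
replace slot 1: 2·(5+3) − (-2) = 18 → (18,5,3)

18,5,3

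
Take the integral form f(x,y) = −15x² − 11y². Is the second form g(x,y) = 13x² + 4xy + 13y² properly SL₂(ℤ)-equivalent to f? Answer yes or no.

D₁ = -660, D₂ = -660
f is negative-definite; reduce −f:
−f: flip: (15,0,11)→(11,0,15)
−f: reduced (well bottom): (11,0,15) with a≤c, −a<b≤a
flip sign back: reduced form of f is (-11,0,-15)
g: reduced (well bottom): (13,4,13) with a≤c, −a<b≤a
reduced forms (-11, 0, -15) vs (13, 4, 13) ⇒ inequivalent

no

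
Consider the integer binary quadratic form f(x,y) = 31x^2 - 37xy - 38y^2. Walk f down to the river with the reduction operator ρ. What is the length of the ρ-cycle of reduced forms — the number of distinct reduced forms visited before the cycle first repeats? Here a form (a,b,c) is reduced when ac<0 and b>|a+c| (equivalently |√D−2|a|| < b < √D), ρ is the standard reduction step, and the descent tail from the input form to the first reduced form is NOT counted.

D = 6081, ⌊√D⌋ = 77
descent: ρ → (-38,37,31)  [lands on river]
river: ρ → (31,25,-44)
river: ρ → (-44,63,12)
river: ρ → (12,57,-59)
river: ρ → (-59,61,10)
river: ρ → (10,59,-65)
river: ρ → (-65,71,4)
river: ρ → (4,73,-47)
river: ρ → (-47,21,30)
river: ρ → (30,39,-38)
ρ-cycle length = 10 (tail of 1 descent step not counted)

10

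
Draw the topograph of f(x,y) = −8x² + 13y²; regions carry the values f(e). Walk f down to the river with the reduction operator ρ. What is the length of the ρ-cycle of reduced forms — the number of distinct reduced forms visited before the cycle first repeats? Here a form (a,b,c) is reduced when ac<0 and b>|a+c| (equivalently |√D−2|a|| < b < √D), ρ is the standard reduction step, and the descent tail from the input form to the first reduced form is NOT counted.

D = 416, ⌊√D⌋ = 20
descent: ρ → (13,0,-8)
descent: ρ → (-8,16,5)  [lands on river]
river: ρ → (5,14,-11)
river: ρ → (-11,8,8)
river: ρ → (8,8,-11)
river: ρ → (-11,14,5)
river: ρ → (5,16,-8)
ρ-cycle length = 6 (tail of 2 descent steps not counted)

6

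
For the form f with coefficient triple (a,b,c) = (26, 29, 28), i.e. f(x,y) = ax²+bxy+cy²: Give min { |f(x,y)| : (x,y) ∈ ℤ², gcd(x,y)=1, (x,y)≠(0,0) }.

translate: b→-23 (≡29 mod 52), so (26,29,28)→(26,-23,25)
flip: (26,-23,25)→(25,23,26)
reduced (well bottom): (25,23,26) with a≤c, −a<b≤a
well minimum = a = 25

25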